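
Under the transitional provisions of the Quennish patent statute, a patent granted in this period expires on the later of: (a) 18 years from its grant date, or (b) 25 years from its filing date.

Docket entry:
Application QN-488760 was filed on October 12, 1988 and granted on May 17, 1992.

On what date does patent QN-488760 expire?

(a) grant + 18 years → 17 May 2010.
(b) filing + 25 years → 12 October 2013.
Later of the two: 12 October 2013.

2013-10-12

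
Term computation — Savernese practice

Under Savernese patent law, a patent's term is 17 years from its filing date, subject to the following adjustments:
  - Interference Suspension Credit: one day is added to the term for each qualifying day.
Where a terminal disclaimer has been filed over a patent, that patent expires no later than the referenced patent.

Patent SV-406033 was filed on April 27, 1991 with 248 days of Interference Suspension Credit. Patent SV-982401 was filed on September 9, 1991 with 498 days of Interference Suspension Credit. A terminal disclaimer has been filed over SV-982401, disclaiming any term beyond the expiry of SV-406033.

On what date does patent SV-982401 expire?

2008-12-31

Natural term of SV-982401:
  Base: filing + 17 years → 9 September 2008.
  Interference Suspension Credit: +498 days → 20 January 2010.
Expiry of referenced patent SV-406033:
  Base: filing + 17 years → 27 April 2008.
  Interference Suspension Credit: +248 days → 31 December 2008.
Terminal disclaimer: SV-982401 expires on the earlier of 20 January 2010 and 31 December 2008.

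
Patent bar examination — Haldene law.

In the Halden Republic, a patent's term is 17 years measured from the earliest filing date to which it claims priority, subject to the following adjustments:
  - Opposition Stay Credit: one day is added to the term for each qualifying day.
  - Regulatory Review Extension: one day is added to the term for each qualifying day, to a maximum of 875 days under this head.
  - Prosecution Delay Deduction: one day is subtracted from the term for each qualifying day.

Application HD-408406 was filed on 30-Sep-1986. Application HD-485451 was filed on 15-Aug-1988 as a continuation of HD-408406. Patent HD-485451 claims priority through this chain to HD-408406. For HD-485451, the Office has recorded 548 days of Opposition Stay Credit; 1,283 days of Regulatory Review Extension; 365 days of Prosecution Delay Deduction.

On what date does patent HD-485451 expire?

2006-08-23

Earliest priority filing: 30 September 1986.
Base term: 30 September 1986 + 17 years → 30 September 2003.
Opposition Stay Credit: +548 days → 31 March 2005.
Regulatory Review Extension: 1283 days claimed exceeds the 875-day cap, so +875 days → 23 August 2007.
Prosecution Delay Deduction: −365 days → 23 August 2006.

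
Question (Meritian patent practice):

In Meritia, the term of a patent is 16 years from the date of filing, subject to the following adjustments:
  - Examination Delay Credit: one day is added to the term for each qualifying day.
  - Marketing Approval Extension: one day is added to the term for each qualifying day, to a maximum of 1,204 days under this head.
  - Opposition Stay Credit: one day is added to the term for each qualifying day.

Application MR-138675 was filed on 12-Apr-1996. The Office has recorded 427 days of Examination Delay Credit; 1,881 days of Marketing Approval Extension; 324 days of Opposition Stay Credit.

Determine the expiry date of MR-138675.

Base term: filing date + 16 years → 12 April 2012.
Examination Delay Credit: +427 days → 13 June 2013.
Marketing Approval Extension: 1881 days claimed exceeds the 1204-day cap, so +1204 days → 29 September 2016.
Opposition Stay Credit: +324 days → 19 August 2017.

2017-08-19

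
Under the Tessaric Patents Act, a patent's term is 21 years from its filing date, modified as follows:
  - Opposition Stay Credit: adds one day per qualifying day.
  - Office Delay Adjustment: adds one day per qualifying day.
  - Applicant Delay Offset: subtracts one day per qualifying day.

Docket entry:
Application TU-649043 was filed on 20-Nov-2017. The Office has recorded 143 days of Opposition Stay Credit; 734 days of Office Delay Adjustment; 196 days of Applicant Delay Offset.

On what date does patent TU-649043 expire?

Base term: filing date + 21 years → 20 November 2038.
Opposition Stay Credit: +143 days → 12 April 2039.
Office Delay Adjustment: +734 days → 15 April 2041.
Applicant Delay Offset: −196 days → 1 October 2040.

2040-10-01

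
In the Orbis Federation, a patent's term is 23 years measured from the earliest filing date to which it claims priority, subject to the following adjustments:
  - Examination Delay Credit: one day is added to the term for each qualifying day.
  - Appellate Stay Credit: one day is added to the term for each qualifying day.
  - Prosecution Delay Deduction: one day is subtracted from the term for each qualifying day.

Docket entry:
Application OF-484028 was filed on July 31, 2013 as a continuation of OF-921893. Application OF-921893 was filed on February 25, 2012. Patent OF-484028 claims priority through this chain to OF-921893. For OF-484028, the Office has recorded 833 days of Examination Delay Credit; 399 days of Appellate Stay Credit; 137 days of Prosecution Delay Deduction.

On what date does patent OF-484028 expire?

Earliest priority filing: 25 February 2012.
Base term: 25 February 2012 + 23 years → 25 February 2035.
Examination Delay Credit: +833 days → 7 June 2037.
Appellate Stay Credit: +399 days → 11 July 2038.
Prosecution Delay Deduction: −137 days → 24 February 2038.

February 24, 2038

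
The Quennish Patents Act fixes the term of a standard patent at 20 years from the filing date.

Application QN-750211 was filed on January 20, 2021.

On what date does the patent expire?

Filing date + 20 years → 20 January 2041.

2041-01-20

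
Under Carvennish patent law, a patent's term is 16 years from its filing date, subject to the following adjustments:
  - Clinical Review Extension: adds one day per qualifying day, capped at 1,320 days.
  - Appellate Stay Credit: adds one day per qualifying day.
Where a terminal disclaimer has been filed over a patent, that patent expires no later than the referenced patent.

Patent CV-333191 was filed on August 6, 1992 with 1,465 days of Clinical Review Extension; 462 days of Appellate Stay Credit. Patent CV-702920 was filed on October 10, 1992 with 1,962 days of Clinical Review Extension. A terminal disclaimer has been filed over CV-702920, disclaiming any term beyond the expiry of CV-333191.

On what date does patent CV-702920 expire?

2012-05-22

Natural term of CV-702920:
  Base: filing + 16 years → 10 October 2008.
  Clinical Review Extension: 1962 days claimed exceeds the 1320-day cap, so +1320 days → 22 May 2012.
Expiry of referenced patent CV-333191:
  Base: filing + 16 years → 6 August 2008.
  Clinical Review Extension: 1465 days claimed exceeds the 1320-day cap, so +1320 days → 18 March 2012.
  Appellate Stay Credit: +462 days → 23 June 2013.
Terminal disclaimer: CV-702920 expires on the earlier of 22 May 2012 and 23 June 2013.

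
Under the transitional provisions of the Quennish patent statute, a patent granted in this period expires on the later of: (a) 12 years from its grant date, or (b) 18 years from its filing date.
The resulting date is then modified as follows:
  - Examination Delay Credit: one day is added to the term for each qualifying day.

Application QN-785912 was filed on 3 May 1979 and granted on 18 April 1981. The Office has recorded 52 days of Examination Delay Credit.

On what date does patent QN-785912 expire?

(a) grant + 12 years → 18 April 1993.
(b) filing + 18 years → 3 May 1997.
Later of the two: 3 May 1997.
Examination Delay Credit: +52 days → 24 June 1997.

1997-06-24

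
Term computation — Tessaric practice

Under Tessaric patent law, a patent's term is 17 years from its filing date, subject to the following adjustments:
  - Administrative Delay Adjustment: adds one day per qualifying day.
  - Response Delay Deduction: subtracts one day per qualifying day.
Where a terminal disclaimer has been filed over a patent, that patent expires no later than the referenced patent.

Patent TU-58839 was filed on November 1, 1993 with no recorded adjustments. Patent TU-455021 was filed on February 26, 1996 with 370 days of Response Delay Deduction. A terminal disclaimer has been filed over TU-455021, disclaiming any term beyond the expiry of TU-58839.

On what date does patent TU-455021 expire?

November 1, 2010

Natural term of TU-455021:
  Base: filing + 17 years → 26 February 2013.
  Response Delay Deduction: −370 days → 22 February 2012.
Expiry of referenced patent TU-58839:
  Base: filing + 17 years → 1 November 2010.
Terminal disclaimer: TU-455021 expires on the earlier of 22 February 2012 and 1 November 2010.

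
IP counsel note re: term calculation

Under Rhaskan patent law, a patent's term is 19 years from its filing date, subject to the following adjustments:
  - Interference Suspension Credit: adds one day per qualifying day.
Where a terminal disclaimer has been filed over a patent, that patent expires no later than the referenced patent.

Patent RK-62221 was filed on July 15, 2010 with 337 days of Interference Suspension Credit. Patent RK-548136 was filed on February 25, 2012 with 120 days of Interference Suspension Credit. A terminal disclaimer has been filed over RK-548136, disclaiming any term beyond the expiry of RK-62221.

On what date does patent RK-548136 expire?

June 17, 2030

Natural term of RK-548136:
  Base: filing + 19 years → 25 February 2031.
  Interference Suspension Credit: +120 days → 25 June 2031.
Expiry of referenced patent RK-62221:
  Base: filing + 19 years → 15 July 2029.
  Interference Suspension Credit: +337 days → 17 June 2030.
Terminal disclaimer: RK-548136 expires on the earlier of 25 June 2031 and 17 June 2030.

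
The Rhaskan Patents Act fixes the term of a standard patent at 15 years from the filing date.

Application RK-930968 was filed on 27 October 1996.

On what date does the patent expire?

Filing date + 15 years → 27 October 2011.

October 27, 2011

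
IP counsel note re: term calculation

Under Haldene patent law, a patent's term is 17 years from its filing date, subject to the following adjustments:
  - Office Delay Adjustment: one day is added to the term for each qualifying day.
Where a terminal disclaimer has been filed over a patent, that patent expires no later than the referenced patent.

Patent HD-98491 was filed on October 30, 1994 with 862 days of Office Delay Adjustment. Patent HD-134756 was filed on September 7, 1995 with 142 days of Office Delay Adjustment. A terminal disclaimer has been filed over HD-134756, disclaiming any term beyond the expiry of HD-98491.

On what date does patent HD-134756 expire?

January 27, 2013

Natural term of HD-134756:
  Base: filing + 17 years → 7 September 2012.
  Office Delay Adjustment: +142 days → 27 January 2013.
Expiry of referenced patent HD-98491:
  Base: filing + 17 years → 30 October 2011.
  Office Delay Adjustment: +862 days → 10 March 2014.
Terminal disclaimer: HD-134756 expires on the earlier of 27 January 2013 and 10 March 2014.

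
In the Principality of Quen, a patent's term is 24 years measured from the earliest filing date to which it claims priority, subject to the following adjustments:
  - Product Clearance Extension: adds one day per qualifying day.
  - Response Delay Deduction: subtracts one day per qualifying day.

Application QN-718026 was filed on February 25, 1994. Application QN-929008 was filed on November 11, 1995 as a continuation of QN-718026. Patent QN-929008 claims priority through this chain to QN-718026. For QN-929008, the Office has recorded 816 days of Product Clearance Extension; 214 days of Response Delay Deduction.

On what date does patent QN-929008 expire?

October 20, 2019

Earliest priority filing: 25 February 1994.
Base term: 25 February 1994 + 24 years → 25 February 2018.
Product Clearance Extension: +816 days → 21 May 2020.
Response Delay Deduction: −214 days → 20 October 2019.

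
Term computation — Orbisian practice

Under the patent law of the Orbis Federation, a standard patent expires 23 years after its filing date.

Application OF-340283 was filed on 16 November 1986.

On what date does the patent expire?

2009-11-16

Filing date + 23 years → 16 November 2009.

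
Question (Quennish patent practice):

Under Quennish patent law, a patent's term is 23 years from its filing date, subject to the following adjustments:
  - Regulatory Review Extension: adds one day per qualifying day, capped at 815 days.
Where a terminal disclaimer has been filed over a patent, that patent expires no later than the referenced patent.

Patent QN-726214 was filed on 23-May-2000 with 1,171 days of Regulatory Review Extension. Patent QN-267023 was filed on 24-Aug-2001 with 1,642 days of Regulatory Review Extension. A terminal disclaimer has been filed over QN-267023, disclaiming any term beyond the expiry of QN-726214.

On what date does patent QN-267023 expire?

2025-08-15

Natural term of QN-267023:
  Base: filing + 23 years → 24 August 2024.
  Regulatory Review Extension: 1642 days claimed exceeds the 815-day cap, so +815 days → 17 November 2026.
Expiry of referenced patent QN-726214:
  Base: filing + 23 years → 23 May 2023.
  Regulatory Review Extension: 1171 days claimed exceeds the 815-day cap, so +815 days → 15 August 2025.
Terminal disclaimer: QN-267023 expires on the earlier of 17 November 2026 and 15 August 2025.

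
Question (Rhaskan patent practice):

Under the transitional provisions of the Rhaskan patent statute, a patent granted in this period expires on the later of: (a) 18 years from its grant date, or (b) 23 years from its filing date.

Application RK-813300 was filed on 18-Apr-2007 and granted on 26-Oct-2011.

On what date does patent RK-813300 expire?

April 18, 2030

(a) grant + 18 years → 26 October 2029.
(b) filing + 23 years → 18 April 2030.
Later of the two: 18 April 2030.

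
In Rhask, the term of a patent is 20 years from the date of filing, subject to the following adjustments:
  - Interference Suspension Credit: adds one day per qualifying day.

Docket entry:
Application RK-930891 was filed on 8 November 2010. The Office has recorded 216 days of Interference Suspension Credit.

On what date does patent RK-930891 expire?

Base term: filing date + 20 years → 8 November 2030.
Interference Suspension Credit: +216 days → 12 June 2031.

2031-06-12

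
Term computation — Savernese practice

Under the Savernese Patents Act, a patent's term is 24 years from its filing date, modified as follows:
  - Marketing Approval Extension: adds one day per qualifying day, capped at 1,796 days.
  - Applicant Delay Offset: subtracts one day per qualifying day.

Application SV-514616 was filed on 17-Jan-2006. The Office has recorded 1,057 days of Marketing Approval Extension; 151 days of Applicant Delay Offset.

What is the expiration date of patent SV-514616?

July 11, 2032

Base term: filing date + 24 years → 17 January 2030.
Marketing Approval Extension: 1057 days (within the 1796-day cap) → +1057 days → 9 December 2032.
Applicant Delay Offset: −151 days → 11 July 2032.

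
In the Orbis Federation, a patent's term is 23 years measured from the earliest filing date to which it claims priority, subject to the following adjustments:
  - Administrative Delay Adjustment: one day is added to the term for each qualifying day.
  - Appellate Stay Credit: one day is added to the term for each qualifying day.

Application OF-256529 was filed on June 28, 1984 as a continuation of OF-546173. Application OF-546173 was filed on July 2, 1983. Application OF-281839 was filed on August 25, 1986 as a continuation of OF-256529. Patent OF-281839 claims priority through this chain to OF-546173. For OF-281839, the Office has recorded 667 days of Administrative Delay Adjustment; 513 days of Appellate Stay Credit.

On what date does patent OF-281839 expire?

Earliest priority filing: 2 July 1983.
Base term: 2 July 1983 + 23 years → 2 July 2006.
Administrative Delay Adjustment: +667 days → 29 April 2008.
Appellate Stay Credit: +513 days → 24 September 2009.

September 24, 2009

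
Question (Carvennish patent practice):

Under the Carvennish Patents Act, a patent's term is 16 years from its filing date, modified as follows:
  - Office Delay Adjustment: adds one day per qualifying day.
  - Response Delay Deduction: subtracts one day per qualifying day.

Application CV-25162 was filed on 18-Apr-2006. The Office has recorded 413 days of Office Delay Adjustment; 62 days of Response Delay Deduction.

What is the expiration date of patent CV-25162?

Base term: filing date + 16 years → 18 April 2022.
Office Delay Adjustment: +413 days → 5 June 2023.
Response Delay Deduction: −62 days → 4 April 2023.

April 4, 2023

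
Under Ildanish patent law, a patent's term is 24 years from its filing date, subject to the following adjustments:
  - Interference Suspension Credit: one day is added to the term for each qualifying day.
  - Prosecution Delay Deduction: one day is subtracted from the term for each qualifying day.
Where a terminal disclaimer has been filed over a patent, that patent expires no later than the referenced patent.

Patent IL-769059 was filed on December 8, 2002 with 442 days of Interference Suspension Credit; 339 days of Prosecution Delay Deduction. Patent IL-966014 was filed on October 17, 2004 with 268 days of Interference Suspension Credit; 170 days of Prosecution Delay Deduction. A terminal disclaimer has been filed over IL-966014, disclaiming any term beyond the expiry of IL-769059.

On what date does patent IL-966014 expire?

March 21, 2027

Natural term of IL-966014:
  Base: filing + 24 years → 17 October 2028.
  Interference Suspension Credit: +268 days → 12 July 2029.
  Prosecution Delay Deduction: −170 days → 23 January 2029.
Expiry of referenced patent IL-769059:
  Base: filing + 24 years → 8 December 2026.
  Interference Suspension Credit: +442 days → 23 February 2028.
  Prosecution Delay Deduction: −339 days → 21 March 2027.
Terminal disclaimer: IL-966014 expires on the earlier of 23 January 2029 and 21 March 2027.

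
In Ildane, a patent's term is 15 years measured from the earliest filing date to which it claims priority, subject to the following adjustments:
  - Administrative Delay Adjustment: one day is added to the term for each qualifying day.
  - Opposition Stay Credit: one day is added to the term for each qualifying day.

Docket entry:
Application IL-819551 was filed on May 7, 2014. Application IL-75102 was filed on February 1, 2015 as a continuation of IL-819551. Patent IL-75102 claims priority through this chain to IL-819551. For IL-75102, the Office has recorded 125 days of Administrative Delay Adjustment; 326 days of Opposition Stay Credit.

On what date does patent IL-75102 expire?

2030-08-01

Earliest priority filing: 7 May 2014.
Base term: 7 May 2014 + 15 years → 7 May 2029.
Administrative Delay Adjustment: +125 days → 9 September 2029.
Opposition Stay Credit: +326 days → 1 August 2030.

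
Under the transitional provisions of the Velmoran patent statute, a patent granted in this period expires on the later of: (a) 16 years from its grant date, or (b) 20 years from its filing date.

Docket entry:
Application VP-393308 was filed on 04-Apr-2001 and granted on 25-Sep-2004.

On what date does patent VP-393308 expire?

2021-04-04

(a) grant + 16 years → 25 September 2020.
(b) filing + 20 years → 4 April 2021.
Later of the two: 4 April 2021.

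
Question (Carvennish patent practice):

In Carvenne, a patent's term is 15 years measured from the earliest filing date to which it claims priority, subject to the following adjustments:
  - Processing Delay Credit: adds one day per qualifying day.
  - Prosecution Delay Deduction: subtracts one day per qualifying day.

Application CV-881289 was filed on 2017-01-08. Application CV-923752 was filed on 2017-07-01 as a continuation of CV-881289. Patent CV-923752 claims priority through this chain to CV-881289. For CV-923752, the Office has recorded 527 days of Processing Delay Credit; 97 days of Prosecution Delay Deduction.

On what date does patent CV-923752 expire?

2033-03-13

Earliest priority filing: 8 January 2017.
Base term: 8 January 2017 + 15 years → 8 January 2032.
Processing Delay Credit: +527 days → 18 June 2033.
Prosecution Delay Deduction: −97 days → 13 March 2033.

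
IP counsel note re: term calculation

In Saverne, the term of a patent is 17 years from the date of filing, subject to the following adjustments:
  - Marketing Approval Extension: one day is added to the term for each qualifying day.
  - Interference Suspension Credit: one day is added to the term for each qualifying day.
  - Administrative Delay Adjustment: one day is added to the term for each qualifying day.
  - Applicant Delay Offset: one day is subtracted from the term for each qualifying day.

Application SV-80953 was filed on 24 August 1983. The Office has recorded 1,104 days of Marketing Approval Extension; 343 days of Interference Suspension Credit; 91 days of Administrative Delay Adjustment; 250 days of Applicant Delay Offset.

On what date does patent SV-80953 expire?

March 4, 2004

Base term: filing date + 17 years → 24 August 2000.
Marketing Approval Extension: +1104 days → 2 September 2003.
Interference Suspension Credit: +343 days → 10 August 2004.
Administrative Delay Adjustment: +91 days → 9 November 2004.
Applicant Delay Offset: −250 days → 4 March 2004.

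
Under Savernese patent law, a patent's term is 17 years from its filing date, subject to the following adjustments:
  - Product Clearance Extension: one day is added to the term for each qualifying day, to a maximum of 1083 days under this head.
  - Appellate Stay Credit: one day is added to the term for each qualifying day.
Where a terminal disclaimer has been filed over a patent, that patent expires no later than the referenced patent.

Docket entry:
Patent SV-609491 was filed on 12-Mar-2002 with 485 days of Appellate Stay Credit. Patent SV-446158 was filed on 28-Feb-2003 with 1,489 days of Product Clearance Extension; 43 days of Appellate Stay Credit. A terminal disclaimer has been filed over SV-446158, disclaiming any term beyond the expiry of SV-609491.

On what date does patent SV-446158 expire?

July 9, 2020

Natural term of SV-446158:
  Base: filing + 17 years → 28 February 2020.
  Product Clearance Extension: 1489 days claimed exceeds the 1083-day cap, so +1083 days → 15 February 2023.
  Appellate Stay Credit: +43 days → 30 March 2023.
Expiry of referenced patent SV-609491:
  Base: filing + 17 years → 12 March 2019.
  Appellate Stay Credit: +485 days → 9 July 2020.
Terminal disclaimer: SV-446158 expires on the earlier of 30 March 2023 and 9 July 2020.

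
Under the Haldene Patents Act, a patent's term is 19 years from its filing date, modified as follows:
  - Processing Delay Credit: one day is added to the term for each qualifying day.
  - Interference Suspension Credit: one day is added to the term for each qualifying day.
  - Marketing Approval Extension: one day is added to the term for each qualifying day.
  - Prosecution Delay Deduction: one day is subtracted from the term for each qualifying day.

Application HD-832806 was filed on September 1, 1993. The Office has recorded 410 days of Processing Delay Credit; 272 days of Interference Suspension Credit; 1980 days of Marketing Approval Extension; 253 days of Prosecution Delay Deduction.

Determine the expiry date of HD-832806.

Base term: filing date + 19 years → 1 September 2012.
Processing Delay Credit: +410 days → 16 October 2013.
Interference Suspension Credit: +272 days → 15 July 2014.
Marketing Approval Extension: +1980 days → 16 December 2019.
Prosecution Delay Deduction: −253 days → 7 April 2019.

2019-04-07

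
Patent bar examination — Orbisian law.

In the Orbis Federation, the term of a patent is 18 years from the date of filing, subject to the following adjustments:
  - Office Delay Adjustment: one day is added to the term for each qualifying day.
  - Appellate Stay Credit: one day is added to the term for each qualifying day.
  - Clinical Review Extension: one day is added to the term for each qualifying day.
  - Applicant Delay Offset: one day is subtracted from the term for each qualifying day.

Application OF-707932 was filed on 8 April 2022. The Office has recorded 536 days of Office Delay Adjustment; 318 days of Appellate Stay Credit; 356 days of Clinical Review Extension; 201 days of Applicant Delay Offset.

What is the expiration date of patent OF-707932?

January 12, 2043

Base term: filing date + 18 years → 8 April 2040.
Office Delay Adjustment: +536 days → 26 September 2041.
Appellate Stay Credit: +318 days → 10 August 2042.
Clinical Review Extension: +356 days → 1 August 2043.
Applicant Delay Offset: −201 days → 12 January 2043.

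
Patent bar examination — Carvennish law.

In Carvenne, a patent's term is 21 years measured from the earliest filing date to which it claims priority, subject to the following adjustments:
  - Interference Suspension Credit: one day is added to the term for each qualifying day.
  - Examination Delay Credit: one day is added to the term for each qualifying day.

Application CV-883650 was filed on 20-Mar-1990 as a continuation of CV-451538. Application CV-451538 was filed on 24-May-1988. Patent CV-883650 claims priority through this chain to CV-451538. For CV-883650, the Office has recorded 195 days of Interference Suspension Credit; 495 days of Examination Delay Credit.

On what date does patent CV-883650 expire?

Earliest priority filing: 24 May 1988.
Base term: 24 May 1988 + 21 years → 24 May 2009.
Interference Suspension Credit: +195 days → 5 December 2009.
Examination Delay Credit: +495 days → 14 April 2011.

2011-04-14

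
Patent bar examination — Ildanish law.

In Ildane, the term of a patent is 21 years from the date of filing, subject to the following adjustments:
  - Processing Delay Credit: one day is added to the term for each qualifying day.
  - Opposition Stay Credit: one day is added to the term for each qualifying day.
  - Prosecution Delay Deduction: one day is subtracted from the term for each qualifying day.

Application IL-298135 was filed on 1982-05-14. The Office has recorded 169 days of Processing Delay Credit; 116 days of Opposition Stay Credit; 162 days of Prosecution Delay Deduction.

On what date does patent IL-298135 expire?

September 14, 2003

Base term: filing date + 21 years → 14 May 2003.
Processing Delay Credit: +169 days → 30 October 2003.
Opposition Stay Credit: +116 days → 23 February 2004.
Prosecution Delay Deduction: −162 days → 14 September 2003.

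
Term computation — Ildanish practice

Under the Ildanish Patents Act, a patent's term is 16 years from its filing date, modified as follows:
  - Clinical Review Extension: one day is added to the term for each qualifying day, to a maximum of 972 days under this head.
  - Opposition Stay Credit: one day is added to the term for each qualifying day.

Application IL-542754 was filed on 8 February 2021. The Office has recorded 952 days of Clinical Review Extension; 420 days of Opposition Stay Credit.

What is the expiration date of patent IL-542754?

Base term: filing date + 16 years → 8 February 2037.
Clinical Review Extension: 952 days (within the 972-day cap) → +952 days → 18 September 2039.
Opposition Stay Credit: +420 days → 11 November 2040.

November 11, 2040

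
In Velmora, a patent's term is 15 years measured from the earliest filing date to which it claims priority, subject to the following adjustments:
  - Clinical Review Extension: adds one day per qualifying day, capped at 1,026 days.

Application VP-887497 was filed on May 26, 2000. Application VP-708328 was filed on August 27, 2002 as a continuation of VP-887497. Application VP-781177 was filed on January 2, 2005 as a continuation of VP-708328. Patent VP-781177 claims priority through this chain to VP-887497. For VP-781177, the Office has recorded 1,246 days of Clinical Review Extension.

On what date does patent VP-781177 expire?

2018-03-17

Earliest priority filing: 26 May 2000.
Base term: 26 May 2000 + 15 years → 26 May 2015.
Clinical Review Extension: 1246 days claimed exceeds the 1026-day cap, so +1026 days → 17 March 2018.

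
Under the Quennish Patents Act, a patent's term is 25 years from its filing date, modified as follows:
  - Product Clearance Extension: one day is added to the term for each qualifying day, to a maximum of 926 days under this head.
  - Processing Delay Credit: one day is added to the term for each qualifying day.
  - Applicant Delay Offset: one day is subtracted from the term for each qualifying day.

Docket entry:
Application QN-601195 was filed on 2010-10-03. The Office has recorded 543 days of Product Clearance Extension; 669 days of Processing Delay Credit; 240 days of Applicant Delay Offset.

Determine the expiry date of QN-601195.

Base term: filing date + 25 years → 3 October 2035.
Product Clearance Extension: 543 days (within the 926-day cap) → +543 days → 29 March 2037.
Processing Delay Credit: +669 days → 27 January 2039.
Applicant Delay Offset: −240 days → 1 June 2038.

June 1, 2038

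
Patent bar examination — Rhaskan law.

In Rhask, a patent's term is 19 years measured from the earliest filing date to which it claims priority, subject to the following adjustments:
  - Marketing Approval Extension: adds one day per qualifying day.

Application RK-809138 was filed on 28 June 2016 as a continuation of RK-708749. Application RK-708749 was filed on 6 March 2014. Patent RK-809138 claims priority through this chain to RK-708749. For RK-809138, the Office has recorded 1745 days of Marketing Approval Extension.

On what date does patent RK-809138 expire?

Earliest priority filing: 6 March 2014.
Base term: 6 March 2014 + 19 years → 6 March 2033.
Marketing Approval Extension: +1745 days → 15 December 2037.

December 15, 2037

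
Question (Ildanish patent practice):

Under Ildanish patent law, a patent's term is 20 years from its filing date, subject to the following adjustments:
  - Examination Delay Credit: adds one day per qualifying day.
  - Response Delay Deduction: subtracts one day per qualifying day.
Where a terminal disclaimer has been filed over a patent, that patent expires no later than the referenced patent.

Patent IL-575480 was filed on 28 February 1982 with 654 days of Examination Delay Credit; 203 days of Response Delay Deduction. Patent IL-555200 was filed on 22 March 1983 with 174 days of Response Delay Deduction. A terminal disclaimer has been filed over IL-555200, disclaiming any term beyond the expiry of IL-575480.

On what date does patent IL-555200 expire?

Natural term of IL-555200:
  Base: filing + 20 years → 22 March 2003.
  Response Delay Deduction: −174 days → 29 September 2002.
Expiry of referenced patent IL-575480:
  Base: filing + 20 years → 28 February 2002.
  Examination Delay Credit: +654 days → 14 December 2003.
  Response Delay Deduction: −203 days → 25 May 2003.
Terminal disclaimer: IL-555200 expires on the earlier of 29 September 2002 and 25 May 2003.

September 29, 2002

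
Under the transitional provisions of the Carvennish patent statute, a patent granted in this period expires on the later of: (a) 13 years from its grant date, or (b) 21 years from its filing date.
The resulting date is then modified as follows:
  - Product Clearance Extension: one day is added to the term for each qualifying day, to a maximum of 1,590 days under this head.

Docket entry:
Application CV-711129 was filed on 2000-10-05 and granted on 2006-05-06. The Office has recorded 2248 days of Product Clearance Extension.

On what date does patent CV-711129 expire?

2026-02-11

(a) grant + 13 years → 6 May 2019.
(b) filing + 21 years → 5 October 2021.
Later of the two: 5 October 2021.
Product Clearance Extension: 2248 days claimed exceeds the 1590-day cap, so +1590 days → 11 February 2026.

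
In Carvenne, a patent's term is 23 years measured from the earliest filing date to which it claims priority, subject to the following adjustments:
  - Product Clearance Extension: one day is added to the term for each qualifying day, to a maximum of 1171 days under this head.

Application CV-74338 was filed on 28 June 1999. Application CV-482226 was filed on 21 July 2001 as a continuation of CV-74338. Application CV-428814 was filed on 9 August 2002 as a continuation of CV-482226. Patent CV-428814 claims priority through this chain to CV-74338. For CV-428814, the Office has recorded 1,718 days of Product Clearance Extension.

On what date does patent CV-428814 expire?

Earliest priority filing: 28 June 1999.
Base term: 28 June 1999 + 23 years → 28 June 2022.
Product Clearance Extension: 1718 days claimed exceeds the 1171-day cap, so +1171 days → 11 September 2025.

2025-09-11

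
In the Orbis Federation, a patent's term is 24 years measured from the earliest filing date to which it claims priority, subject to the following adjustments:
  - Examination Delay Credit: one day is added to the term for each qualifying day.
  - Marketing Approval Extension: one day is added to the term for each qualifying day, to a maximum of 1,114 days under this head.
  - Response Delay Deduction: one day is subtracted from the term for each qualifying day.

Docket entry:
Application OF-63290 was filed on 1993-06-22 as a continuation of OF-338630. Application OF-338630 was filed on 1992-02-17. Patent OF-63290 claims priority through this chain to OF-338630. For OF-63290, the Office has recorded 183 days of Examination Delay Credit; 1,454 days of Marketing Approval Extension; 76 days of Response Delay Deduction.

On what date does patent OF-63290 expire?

June 22, 2019

Earliest priority filing: 17 February 1992.
Base term: 17 February 1992 + 24 years → 17 February 2016.
Examination Delay Credit: +183 days → 18 August 2016.
Marketing Approval Extension: 1454 days claimed exceeds the 1114-day cap, so +1114 days → 6 September 2019.
Response Delay Deduction: −76 days → 22 June 2019.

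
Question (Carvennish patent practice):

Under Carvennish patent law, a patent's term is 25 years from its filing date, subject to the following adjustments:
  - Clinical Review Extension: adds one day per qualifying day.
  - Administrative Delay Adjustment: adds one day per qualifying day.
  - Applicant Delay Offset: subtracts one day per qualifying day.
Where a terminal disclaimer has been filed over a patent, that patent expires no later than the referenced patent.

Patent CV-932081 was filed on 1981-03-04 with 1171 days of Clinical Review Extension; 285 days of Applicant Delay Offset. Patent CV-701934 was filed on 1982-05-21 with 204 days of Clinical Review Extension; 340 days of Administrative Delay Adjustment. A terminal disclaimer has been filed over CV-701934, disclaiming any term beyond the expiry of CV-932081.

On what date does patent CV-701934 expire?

Natural term of CV-701934:
  Base: filing + 25 years → 21 May 2007.
  Clinical Review Extension: +204 days → 11 December 2007.
  Administrative Delay Adjustment: +340 days → 15 November 2008.
Expiry of referenced patent CV-932081:
  Base: filing + 25 years → 4 March 2006.
  Clinical Review Extension: +1171 days → 18 May 2009.
  Applicant Delay Offset: −285 days → 6 August 2008.
Terminal disclaimer: CV-701934 expires on the earlier of 15 November 2008 and 6 August 2008.

August 6, 2008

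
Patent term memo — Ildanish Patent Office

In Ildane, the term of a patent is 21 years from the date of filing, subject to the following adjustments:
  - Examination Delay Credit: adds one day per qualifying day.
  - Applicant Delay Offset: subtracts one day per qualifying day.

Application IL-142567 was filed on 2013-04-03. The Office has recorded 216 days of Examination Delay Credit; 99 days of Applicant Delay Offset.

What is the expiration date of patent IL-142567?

Base term: filing date + 21 years → 3 April 2034.
Examination Delay Credit: +216 days → 5 November 2034.
Applicant Delay Offset: −99 days → 29 July 2034.

July 29, 2034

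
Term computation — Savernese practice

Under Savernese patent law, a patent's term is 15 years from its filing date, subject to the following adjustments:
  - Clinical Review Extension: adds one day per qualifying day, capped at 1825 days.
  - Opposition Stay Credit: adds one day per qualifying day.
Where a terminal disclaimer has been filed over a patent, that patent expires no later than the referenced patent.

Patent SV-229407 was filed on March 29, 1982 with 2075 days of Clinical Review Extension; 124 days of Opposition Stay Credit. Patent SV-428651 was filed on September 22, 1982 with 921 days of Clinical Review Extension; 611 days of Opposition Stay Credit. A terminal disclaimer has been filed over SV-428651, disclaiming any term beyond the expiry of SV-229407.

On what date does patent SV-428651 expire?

December 2, 2001

Natural term of SV-428651:
  Base: filing + 15 years → 22 September 1997.
  Clinical Review Extension: 921 days (within the 1825-day cap) → +921 days → 31 March 2000.
  Opposition Stay Credit: +611 days → 2 December 2001.
Expiry of referenced patent SV-229407:
  Base: filing + 15 years → 29 March 1997.
  Clinical Review Extension: 2075 days claimed exceeds the 1825-day cap, so +1825 days → 28 March 2002.
  Opposition Stay Credit: +124 days → 30 July 2002.
Terminal disclaimer: SV-428651 expires on the earlier of 2 December 2001 and 30 July 2002.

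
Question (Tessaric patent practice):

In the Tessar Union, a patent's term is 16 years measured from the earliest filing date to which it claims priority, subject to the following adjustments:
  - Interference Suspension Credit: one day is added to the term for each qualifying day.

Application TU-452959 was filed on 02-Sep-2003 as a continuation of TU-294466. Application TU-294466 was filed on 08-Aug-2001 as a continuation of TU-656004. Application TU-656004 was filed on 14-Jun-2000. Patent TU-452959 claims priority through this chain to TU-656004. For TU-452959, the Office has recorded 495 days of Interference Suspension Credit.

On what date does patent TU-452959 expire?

Earliest priority filing: 14 June 2000.
Base term: 14 June 2000 + 16 years → 14 June 2016.
Interference Suspension Credit: +495 days → 22 October 2017.

2017-10-22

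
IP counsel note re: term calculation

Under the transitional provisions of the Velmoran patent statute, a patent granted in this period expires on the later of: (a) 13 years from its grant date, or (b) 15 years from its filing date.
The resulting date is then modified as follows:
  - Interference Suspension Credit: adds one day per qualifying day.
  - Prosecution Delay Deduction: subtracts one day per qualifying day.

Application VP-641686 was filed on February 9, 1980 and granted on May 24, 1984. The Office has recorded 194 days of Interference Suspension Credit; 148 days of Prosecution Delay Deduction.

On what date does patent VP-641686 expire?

(a) grant + 13 years → 24 May 1997.
(b) filing + 15 years → 9 February 1995.
Later of the two: 24 May 1997.
Interference Suspension Credit: +194 days → 4 December 1997.
Prosecution Delay Deduction: −148 days → 9 July 1997.

July 9, 1997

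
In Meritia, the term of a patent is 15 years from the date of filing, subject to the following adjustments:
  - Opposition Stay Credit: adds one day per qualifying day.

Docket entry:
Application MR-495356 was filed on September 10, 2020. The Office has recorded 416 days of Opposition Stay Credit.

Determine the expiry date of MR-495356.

October 30, 2036

Base term: filing date + 15 years → 10 September 2035.
Opposition Stay Credit: +416 days → 30 October 2036.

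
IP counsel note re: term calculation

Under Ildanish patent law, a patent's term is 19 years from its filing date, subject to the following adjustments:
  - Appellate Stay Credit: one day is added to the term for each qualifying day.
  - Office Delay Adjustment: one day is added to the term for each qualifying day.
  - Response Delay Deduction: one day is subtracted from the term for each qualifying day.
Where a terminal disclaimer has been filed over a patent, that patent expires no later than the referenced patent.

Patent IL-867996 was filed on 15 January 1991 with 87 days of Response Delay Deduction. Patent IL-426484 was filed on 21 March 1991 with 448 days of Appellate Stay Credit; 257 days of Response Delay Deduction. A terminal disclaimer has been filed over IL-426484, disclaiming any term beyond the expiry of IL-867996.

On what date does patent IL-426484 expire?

Natural term of IL-426484:
  Base: filing + 19 years → 21 March 2010.
  Appellate Stay Credit: +448 days → 12 June 2011.
  Response Delay Deduction: −257 days → 28 September 2010.
Expiry of referenced patent IL-867996:
  Base: filing + 19 years → 15 January 2010.
  Response Delay Deduction: −87 days → 20 October 2009.
Terminal disclaimer: IL-426484 expires on the earlier of 28 September 2010 and 20 October 2009.

October 20, 2009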